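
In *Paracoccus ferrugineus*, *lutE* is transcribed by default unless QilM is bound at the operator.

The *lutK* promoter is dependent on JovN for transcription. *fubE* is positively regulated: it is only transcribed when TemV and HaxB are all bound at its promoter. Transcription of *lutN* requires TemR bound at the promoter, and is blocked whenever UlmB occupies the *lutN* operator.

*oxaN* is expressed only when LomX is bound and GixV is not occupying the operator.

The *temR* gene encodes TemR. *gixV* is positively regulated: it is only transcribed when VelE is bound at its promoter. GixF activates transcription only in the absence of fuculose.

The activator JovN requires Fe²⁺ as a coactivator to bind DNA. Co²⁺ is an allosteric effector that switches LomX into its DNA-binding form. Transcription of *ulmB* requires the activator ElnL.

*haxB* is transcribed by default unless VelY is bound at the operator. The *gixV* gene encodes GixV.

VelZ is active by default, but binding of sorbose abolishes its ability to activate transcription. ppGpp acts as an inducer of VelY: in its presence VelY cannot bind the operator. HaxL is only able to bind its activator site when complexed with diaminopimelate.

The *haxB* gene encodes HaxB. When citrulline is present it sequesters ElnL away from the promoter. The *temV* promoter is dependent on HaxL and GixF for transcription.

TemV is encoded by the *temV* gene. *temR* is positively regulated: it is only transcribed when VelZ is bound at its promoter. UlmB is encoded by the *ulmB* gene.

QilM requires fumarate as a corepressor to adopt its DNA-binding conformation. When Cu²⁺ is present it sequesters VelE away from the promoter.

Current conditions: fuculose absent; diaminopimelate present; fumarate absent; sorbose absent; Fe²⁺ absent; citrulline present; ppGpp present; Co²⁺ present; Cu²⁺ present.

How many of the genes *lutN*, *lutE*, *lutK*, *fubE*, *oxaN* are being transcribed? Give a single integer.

4

Sorbose is absent, so VelZ is active.
No repressor is bound and VelZ is active, so *temR* is transcribed.
So TemR is produced and active.
Citrulline is present, so ElnL is inactive.
Required activator ElnL is absent, so *ulmB* is not transcribed.
So UlmB is not produced.
No repressor is bound and TemR is active, so *lutN* is transcribed.
→ *lutN* is ON.
Fumarate is absent, so QilM is inactive.
With no repressor bound, *lutE* is transcribed.
→ *lutE* is ON.
Fe²⁺ is absent, so JovN is inactive.
Required activator JovN is absent, so *lutK* is not transcribed.
→ *lutK* is OFF.
Diaminopimelate is present, so HaxL is active.
Fuculose is absent, so GixF is active.
No repressor is bound and HaxL and GixF are active, so *temV* is transcribed.
So TemV is produced and active.
ppGpp is present, so VelY is inactive.
With no repressor bound, *haxB* is transcribed.
So HaxB is produced and active.
No repressor is bound and TemV and HaxB are active, so *fubE* is transcribed.
→ *fubE* is ON.
Cu²⁺ is present, so VelE is inactive.
Required activator VelE is absent, so *gixV* is not transcribed.
So GixV is not produced.
Co²⁺ is present, so LomX is active.
No repressor is bound and LomX is active, so *oxaN* is transcribed.
→ *oxaN* is ON.
4 of the 5 genes are transcribed.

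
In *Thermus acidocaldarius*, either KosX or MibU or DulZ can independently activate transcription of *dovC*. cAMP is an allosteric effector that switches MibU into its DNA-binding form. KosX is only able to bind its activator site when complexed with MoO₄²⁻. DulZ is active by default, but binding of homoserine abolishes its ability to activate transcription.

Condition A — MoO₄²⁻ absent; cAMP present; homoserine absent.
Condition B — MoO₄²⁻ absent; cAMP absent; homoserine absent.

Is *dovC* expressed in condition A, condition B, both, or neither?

Condition A:
MoO₄²⁻ is absent, so KosX is inactive.
cAMP is present, so MibU is active.
Homoserine is absent, so DulZ is active.
Activator MibU is present, so *dovC* is transcribed.
→ *dovC* is ON in A.
Condition B:
MoO₄²⁻ is absent, so KosX is inactive.
cAMP is absent, so MibU is inactive.
Homoserine is absent, so DulZ is active.
Activator DulZ is present, so *dovC* is transcribed.
→ *dovC* is ON in B.

both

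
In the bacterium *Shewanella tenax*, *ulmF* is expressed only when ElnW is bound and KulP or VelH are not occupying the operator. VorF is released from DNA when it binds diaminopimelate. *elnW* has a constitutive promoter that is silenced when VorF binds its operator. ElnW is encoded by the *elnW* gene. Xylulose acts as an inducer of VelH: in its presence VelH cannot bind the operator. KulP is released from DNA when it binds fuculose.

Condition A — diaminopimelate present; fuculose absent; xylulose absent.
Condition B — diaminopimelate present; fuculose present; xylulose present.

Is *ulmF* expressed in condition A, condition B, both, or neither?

Condition A:
Diaminopimelate is present, so VorF is inactive.
With no repressor bound, *elnW* is transcribed.
So ElnW is produced and active.
Fuculose is absent, so KulP is active.
Xylulose is absent, so VelH is active.
With repressor KulP bound, *ulmF* is not transcribed.
→ *ulmF* is OFF in A.
Condition B:
Diaminopimelate is present, so VorF is inactive.
With no repressor bound, *elnW* is transcribed.
So ElnW is produced and active.
Fuculose is present, so KulP is inactive.
Xylulose is present, so VelH is inactive.
No repressor is bound and ElnW is active, so *ulmF* is transcribed.
→ *ulmF* is ON in B.

B only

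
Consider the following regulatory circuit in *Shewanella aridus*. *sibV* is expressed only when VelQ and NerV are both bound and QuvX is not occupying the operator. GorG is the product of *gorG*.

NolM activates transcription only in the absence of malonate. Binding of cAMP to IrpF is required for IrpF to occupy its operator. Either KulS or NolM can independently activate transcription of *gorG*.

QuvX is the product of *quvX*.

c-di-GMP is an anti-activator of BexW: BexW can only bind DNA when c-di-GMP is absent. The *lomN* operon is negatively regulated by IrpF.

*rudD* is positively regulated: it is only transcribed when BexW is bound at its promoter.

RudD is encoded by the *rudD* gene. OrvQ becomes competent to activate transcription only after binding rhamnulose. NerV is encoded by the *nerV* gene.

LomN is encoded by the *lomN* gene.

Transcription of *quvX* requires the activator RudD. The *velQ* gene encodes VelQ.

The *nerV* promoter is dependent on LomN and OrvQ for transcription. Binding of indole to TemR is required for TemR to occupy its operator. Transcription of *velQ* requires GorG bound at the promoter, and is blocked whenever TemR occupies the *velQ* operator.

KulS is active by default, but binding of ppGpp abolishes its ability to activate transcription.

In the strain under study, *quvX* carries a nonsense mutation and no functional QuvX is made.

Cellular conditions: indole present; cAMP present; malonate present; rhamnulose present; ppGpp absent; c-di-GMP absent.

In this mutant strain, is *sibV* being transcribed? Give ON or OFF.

QuvX is non-functional in this strain, so it has no effect.
Indole is present, so TemR is active.
ppGpp is absent, so KulS is active.
Malonate is present, so NolM is inactive.
Activator KulS is present, so *gorG* is transcribed.
So GorG is produced and active.
With repressor TemR bound, *velQ* is not transcribed.
So VelQ is not produced.
cAMP is present, so IrpF is active.
With repressor IrpF bound, *lomN* is not transcribed.
So LomN is not produced.
Rhamnulose is present, so OrvQ is active.
Required activator LomN is absent, so *nerV* is not transcribed.
So NerV is not produced.
Required activator VelQ is absent, so *sibV* is not transcribed.

OFF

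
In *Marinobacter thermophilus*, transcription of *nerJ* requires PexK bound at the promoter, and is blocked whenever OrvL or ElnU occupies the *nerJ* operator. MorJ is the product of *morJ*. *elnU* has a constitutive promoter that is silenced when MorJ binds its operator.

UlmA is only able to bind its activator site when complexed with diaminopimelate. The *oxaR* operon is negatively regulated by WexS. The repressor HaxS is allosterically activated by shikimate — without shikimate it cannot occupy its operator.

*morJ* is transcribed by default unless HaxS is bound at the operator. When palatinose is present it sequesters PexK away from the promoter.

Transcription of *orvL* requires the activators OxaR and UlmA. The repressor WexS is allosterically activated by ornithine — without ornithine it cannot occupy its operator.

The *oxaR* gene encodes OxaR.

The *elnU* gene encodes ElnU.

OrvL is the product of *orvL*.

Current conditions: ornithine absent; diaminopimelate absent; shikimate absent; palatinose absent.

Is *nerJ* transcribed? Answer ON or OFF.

ON

Ornithine is absent, so WexS is inactive.
With no repressor bound, *oxaR* is transcribed.
So OxaR is produced and active.
Diaminopimelate is absent, so UlmA is inactive.
Required activator UlmA is absent, so *orvL* is not transcribed.
So OrvL is not produced.
Palatinose is absent, so PexK is active.
Shikimate is absent, so HaxS is inactive.
With no repressor bound, *morJ* is transcribed.
So MorJ is produced and active.
With repressor MorJ bound, *elnU* is not transcribed.
So ElnU is not produced.
No repressor is bound and PexK is active, so *nerJ* is transcribed.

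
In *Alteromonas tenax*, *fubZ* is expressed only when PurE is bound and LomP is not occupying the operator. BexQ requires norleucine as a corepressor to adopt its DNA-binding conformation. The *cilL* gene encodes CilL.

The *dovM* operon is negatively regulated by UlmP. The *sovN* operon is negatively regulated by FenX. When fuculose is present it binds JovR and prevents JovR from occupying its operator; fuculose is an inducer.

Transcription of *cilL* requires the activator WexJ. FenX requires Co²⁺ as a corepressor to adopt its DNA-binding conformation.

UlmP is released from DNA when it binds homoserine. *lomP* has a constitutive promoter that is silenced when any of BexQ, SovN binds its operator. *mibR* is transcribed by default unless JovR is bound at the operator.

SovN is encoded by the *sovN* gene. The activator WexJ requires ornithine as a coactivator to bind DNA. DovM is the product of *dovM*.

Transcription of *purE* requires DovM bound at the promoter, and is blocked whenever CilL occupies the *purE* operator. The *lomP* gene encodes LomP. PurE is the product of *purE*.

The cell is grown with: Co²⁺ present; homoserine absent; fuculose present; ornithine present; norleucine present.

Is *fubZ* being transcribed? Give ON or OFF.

Norleucine is present, so BexQ is active.
Co²⁺ is present, so FenX is active.
With repressor FenX bound, *sovN* is not transcribed.
So SovN is not produced.
With repressor BexQ bound, *lomP* is not transcribed.
So LomP is not produced.
Ornithine is present, so WexJ is active.
No repressor is bound and WexJ is active, so *cilL* is transcribed.
So CilL is produced and active.
Homoserine is absent, so UlmP is active.
With repressor UlmP bound, *dovM* is not transcribed.
So DovM is not produced.
With repressor CilL bound, *purE* is not transcribed.
So PurE is not produced.
Required activator PurE is absent, so *fubZ* is not transcribed.

OFF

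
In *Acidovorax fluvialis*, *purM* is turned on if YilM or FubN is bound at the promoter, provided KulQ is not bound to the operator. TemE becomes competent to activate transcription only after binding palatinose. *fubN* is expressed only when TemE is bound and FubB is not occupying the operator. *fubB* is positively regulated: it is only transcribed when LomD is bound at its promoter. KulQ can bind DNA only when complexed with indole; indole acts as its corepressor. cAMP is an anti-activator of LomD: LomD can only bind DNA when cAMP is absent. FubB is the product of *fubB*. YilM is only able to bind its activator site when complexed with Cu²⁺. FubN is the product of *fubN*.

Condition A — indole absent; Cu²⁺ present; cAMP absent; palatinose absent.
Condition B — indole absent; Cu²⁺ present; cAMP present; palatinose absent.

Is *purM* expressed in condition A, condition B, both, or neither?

Condition A:
Indole is absent, so KulQ is inactive.
Cu²⁺ is present, so YilM is active.
cAMP is absent, so LomD is active.
No repressor is bound and LomD is active, so *fubB* is transcribed.
So FubB is produced and active.
Palatinose is absent, so TemE is inactive.
With repressor FubB bound, *fubN* is not transcribed.
So FubN is not produced.
Activator YilM is present, so *purM* is transcribed.
→ *purM* is ON in A.
Condition B:
Indole is absent, so KulQ is inactive.
Cu²⁺ is present, so YilM is active.
cAMP is present, so LomD is inactive.
Required activator LomD is absent, so *fubB* is not transcribed.
So FubB is not produced.
Palatinose is absent, so TemE is inactive.
Required activator TemE is absent, so *fubN* is not transcribed.
So FubN is not produced.
Activator YilM is present, so *purM* is transcribed.
→ *purM* is ON in B.

both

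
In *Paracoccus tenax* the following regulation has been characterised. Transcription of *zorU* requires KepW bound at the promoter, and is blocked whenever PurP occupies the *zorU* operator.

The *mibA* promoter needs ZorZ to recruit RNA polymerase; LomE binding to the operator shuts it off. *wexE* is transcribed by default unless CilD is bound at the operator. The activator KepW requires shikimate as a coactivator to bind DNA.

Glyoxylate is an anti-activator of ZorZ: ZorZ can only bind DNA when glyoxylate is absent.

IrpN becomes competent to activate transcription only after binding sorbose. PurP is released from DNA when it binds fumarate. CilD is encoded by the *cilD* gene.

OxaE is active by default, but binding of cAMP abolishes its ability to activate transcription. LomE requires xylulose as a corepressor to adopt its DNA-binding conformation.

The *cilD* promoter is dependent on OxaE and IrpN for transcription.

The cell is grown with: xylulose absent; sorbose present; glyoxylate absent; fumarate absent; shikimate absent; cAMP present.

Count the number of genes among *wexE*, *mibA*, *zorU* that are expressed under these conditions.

cAMP is present, so OxaE is inactive.
Sorbose is present, so IrpN is active.
Required activator OxaE is absent, so *cilD* is not transcribed.
So CilD is not produced.
With no repressor bound, *wexE* is transcribed.
→ *wexE* is ON.
Xylulose is absent, so LomE is inactive.
Glyoxylate is absent, so ZorZ is active.
No repressor is bound and ZorZ is active, so *mibA* is transcribed.
→ *mibA* is ON.
Shikimate is absent, so KepW is inactive.
Fumarate is absent, so PurP is active.
With repressor PurP bound, *zorU* is not transcribed.
→ *zorU* is OFF.
2 of the 3 genes are transcribed.

2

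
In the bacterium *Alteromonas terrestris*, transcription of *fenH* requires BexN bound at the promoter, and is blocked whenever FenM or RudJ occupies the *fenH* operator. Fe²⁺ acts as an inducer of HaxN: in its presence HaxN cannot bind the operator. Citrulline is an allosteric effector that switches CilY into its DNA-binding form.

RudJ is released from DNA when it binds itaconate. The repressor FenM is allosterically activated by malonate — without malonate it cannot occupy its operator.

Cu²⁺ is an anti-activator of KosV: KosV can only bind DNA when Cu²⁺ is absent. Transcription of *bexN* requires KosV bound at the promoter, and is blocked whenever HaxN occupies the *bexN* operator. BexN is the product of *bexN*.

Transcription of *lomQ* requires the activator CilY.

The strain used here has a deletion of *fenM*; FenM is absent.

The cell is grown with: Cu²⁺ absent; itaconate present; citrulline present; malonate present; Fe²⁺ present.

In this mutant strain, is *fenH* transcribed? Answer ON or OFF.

ON

Fe²⁺ is present, so HaxN is inactive.
Cu²⁺ is absent, so KosV is active.
No repressor is bound and KosV is active, so *bexN* is transcribed.
So BexN is produced and active.
FenM is non-functional in this strain, so it has no effect.
Itaconate is present, so RudJ is inactive.
No repressor is bound and BexN is active, so *fenH* is transcribed.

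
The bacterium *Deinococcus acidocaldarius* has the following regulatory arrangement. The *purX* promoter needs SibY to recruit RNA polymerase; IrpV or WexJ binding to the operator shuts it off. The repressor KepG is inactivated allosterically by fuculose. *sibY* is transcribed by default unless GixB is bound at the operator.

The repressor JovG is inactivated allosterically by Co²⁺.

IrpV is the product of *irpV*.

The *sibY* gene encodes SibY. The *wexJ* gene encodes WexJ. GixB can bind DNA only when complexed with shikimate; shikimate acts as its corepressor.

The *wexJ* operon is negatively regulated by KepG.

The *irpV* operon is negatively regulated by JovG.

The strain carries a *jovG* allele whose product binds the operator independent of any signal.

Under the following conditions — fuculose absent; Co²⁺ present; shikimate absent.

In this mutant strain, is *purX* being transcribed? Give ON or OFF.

ON

Shikimate is absent, so GixB is inactive.
With no repressor bound, *sibY* is transcribed.
So SibY is produced and active.
JovG is constitutively active in this strain.
With repressor JovG bound, *irpV* is not transcribed.
So IrpV is not produced.
Fuculose is absent, so KepG is active.
With repressor KepG bound, *wexJ* is not transcribed.
So WexJ is not produced.
No repressor is bound and SibY is active, so *purX* is transcribed.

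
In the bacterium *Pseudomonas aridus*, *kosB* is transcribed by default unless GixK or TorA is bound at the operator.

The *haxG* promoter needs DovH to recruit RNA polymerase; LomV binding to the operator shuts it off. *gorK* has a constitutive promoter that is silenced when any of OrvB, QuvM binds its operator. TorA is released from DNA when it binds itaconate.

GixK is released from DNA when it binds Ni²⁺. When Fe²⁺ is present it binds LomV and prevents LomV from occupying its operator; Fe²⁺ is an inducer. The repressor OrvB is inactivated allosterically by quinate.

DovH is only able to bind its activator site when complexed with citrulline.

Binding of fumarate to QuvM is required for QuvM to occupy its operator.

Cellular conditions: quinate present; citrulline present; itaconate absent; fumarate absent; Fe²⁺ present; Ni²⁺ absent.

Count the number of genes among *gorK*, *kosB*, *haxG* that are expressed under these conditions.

Quinate is present, so OrvB is inactive.
Fumarate is absent, so QuvM is inactive.
With no repressor bound, *gorK* is transcribed.
→ *gorK* is ON.
Ni²⁺ is absent, so GixK is active.
Itaconate is absent, so TorA is active.
With repressor GixK bound, *kosB* is not transcribed.
→ *kosB* is OFF.
Fe²⁺ is present, so LomV is inactive.
Citrulline is present, so DovH is active.
No repressor is bound and DovH is active, so *haxG* is transcribed.
→ *haxG* is ON.
2 of the 3 genes are transcribed.

2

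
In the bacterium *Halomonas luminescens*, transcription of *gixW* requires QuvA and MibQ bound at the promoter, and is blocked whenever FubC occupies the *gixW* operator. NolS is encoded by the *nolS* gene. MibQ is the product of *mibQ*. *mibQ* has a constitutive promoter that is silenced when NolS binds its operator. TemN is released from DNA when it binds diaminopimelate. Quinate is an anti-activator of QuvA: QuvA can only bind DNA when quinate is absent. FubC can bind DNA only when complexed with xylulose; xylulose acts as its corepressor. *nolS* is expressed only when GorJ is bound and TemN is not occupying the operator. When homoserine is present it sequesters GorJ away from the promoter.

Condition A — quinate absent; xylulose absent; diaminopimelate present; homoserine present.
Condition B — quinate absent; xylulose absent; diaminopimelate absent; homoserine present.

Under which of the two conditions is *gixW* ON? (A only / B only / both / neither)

both

Condition A:
Quinate is absent, so QuvA is active.
Xylulose is absent, so FubC is inactive.
Diaminopimelate is present, so TemN is inactive.
Homoserine is present, so GorJ is inactive.
Required activator GorJ is absent, so *nolS* is not transcribed.
So NolS is not produced.
With no repressor bound, *mibQ* is transcribed.
So MibQ is produced and active.
No repressor is bound and QuvA and MibQ are active, so *gixW* is transcribed.
→ *gixW* is ON in A.
Condition B:
Quinate is absent, so QuvA is active.
Xylulose is absent, so FubC is inactive.
Diaminopimelate is absent, so TemN is active.
Homoserine is present, so GorJ is inactive.
With repressor TemN bound, *nolS* is not transcribed.
So NolS is not produced.
With no repressor bound, *mibQ* is transcribed.
So MibQ is produced and active.
No repressor is bound and QuvA and MibQ are active, so *gixW* is transcribed.
→ *gixW* is ON in B.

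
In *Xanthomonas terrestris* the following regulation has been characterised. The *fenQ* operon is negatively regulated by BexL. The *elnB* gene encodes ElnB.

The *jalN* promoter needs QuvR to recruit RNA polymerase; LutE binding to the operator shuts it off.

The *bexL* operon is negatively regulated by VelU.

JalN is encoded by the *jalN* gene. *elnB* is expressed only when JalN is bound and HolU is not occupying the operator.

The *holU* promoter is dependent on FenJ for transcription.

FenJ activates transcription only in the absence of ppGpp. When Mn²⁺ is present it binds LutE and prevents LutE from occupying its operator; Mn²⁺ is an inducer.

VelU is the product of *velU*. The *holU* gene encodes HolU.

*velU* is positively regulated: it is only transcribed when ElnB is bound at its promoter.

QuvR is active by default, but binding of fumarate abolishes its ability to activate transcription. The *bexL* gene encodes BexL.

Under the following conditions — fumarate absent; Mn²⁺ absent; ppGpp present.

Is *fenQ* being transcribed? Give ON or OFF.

ppGpp is present, so FenJ is inactive.
Required activator FenJ is absent, so *holU* is not transcribed.
So HolU is not produced.
Mn²⁺ is absent, so LutE is active.
Fumarate is absent, so QuvR is active.
With repressor LutE bound, *jalN* is not transcribed.
So JalN is not produced.
Required activator JalN is absent, so *elnB* is not transcribed.
So ElnB is not produced.
Required activator ElnB is absent, so *velU* is not transcribed.
So VelU is not produced.
With no repressor bound, *bexL* is transcribed.
So BexL is produced and active.
With repressor BexL bound, *fenQ* is not transcribed.

OFF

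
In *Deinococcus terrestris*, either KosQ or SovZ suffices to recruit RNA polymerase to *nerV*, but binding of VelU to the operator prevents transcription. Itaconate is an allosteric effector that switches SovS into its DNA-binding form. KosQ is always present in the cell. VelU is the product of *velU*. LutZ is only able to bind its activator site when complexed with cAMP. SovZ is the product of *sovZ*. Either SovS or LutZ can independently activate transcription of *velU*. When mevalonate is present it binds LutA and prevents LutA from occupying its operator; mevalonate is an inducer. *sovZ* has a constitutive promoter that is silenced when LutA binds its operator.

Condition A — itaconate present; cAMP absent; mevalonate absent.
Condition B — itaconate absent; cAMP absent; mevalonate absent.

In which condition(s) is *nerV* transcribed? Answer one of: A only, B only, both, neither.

B only

Condition A:
Itaconate is present, so SovS is active.
cAMP is absent, so LutZ is inactive.
Activator SovS is present, so *velU* is transcribed.
So VelU is produced and active.
KosQ is produced constitutively and is active.
Mevalonate is absent, so LutA is active.
With repressor LutA bound, *sovZ* is not transcribed.
So SovZ is not produced.
With repressor VelU bound, *nerV* is not transcribed.
→ *nerV* is OFF in A.
Condition B:
Itaconate is absent, so SovS is inactive.
cAMP is absent, so LutZ is inactive.
No activator is available at the *velU* promoter, so *velU* is not transcribed.
So VelU is not produced.
KosQ is produced constitutively and is active.
Mevalonate is absent, so LutA is active.
With repressor LutA bound, *sovZ* is not transcribed.
So SovZ is not produced.
Activator KosQ is present, so *nerV* is transcribed.
→ *nerV* is ON in B.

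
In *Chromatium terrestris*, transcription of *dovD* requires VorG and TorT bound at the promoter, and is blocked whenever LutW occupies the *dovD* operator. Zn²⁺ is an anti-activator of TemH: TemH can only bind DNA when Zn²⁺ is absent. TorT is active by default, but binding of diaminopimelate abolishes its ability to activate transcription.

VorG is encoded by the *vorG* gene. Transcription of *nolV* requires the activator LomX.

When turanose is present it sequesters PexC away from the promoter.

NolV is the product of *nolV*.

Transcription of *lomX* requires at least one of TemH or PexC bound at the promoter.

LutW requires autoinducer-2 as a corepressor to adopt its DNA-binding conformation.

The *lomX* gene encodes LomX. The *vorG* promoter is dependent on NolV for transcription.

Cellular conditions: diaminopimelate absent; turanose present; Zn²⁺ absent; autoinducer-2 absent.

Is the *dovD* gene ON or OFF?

ON

Autoinducer-2 is absent, so LutW is inactive.
Zn²⁺ is absent, so TemH is active.
Turanose is present, so PexC is inactive.
Activator TemH is present, so *lomX* is transcribed.
So LomX is produced and active.
No repressor is bound and LomX is active, so *nolV* is transcribed.
So NolV is produced and active.
No repressor is bound and NolV is active, so *vorG* is transcribed.
So VorG is produced and active.
Diaminopimelate is absent, so TorT is active.
No repressor is bound and VorG and TorT are active, so *dovD* is transcribed.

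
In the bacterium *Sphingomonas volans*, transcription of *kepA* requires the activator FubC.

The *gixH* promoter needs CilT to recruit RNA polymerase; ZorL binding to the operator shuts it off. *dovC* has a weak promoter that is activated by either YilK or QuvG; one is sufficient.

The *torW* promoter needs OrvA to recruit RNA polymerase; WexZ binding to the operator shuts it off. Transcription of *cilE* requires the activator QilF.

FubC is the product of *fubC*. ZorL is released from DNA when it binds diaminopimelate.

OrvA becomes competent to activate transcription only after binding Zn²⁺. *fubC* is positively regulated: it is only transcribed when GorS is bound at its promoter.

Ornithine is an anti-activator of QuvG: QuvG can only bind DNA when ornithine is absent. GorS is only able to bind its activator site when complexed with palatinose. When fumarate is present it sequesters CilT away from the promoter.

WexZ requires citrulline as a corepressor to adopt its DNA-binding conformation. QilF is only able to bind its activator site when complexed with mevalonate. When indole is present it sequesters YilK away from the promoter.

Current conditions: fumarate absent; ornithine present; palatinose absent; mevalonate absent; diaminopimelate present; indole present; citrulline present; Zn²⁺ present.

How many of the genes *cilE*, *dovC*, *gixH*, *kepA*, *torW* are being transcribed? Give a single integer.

Mevalonate is absent, so QilF is inactive.
Required activator QilF is absent, so *cilE* is not transcribed.
→ *cilE* is OFF.
Indole is present, so YilK is inactive.
Ornithine is present, so QuvG is inactive.
No activator is available at the *dovC* promoter, so *dovC* is not transcribed.
→ *dovC* is OFF.
Diaminopimelate is present, so ZorL is inactive.
Fumarate is absent, so CilT is active.
No repressor is bound and CilT is active, so *gixH* is transcribed.
→ *gixH* is ON.
Palatinose is absent, so GorS is inactive.
Required activator GorS is absent, so *fubC* is not transcribed.
So FubC is not produced.
Required activator FubC is absent, so *kepA* is not transcribed.
→ *kepA* is OFF.
Zn²⁺ is present, so OrvA is active.
Citrulline is present, so WexZ is active.
With repressor WexZ bound, *torW* is not transcribed.
→ *torW* is OFF.
1 of the 5 genes is transcribed.

1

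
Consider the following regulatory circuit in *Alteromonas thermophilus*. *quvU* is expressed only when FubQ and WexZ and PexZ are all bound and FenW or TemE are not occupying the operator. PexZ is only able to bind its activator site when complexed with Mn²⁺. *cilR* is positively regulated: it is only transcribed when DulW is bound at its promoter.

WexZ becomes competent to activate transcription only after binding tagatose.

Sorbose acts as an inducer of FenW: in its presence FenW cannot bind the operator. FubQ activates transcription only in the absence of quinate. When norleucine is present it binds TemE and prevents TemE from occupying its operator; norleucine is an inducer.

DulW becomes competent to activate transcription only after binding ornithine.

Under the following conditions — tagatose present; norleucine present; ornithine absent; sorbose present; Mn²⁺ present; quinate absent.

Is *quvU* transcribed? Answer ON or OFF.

Sorbose is present, so FenW is inactive.
Norleucine is present, so TemE is inactive.
Quinate is absent, so FubQ is active.
Tagatose is present, so WexZ is active.
Mn²⁺ is present, so PexZ is active.
No repressor is bound and FubQ and WexZ and PexZ are active, so *quvU* is transcribed.

ON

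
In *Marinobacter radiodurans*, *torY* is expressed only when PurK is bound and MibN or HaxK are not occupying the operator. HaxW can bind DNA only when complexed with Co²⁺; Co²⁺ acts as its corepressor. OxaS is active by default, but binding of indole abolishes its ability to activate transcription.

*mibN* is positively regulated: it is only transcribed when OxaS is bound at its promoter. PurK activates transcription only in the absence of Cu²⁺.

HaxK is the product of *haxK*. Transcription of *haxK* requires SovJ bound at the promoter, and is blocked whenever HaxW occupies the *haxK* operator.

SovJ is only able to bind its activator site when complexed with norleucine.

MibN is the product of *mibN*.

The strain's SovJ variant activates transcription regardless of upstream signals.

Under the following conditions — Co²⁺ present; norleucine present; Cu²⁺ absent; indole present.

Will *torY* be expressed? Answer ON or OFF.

Indole is present, so OxaS is inactive.
Required activator OxaS is absent, so *mibN* is not transcribed.
So MibN is not produced.
Cu²⁺ is absent, so PurK is active.
SovJ is constitutively active in this strain.
Co²⁺ is present, so HaxW is active.
With repressor HaxW bound, *haxK* is not transcribed.
So HaxK is not produced.
No repressor is bound and PurK is active, so *torY* is transcribed.

ON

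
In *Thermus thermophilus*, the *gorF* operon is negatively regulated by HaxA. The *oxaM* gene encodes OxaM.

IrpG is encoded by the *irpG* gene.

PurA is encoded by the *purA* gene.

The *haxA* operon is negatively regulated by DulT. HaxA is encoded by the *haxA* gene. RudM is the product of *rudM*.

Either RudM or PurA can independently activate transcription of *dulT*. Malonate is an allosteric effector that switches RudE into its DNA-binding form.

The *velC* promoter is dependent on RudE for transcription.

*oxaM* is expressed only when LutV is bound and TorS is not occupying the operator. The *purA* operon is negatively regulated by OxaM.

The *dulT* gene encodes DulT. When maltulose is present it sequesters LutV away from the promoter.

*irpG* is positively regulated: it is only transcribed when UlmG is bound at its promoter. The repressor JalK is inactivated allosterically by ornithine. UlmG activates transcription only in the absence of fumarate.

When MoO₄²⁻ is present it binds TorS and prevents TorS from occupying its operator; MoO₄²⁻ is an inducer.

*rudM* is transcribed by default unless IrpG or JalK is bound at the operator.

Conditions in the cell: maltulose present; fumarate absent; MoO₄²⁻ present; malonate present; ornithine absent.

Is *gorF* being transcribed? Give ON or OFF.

ON

Fumarate is absent, so UlmG is active.
No repressor is bound and UlmG is active, so *irpG* is transcribed.
So IrpG is produced and active.
Ornithine is absent, so JalK is active.
With repressor IrpG bound, *rudM* is not transcribed.
So RudM is not produced.
Maltulose is present, so LutV is inactive.
MoO₄²⁻ is present, so TorS is inactive.
Required activator LutV is absent, so *oxaM* is not transcribed.
So OxaM is not produced.
With no repressor bound, *purA* is transcribed.
So PurA is produced and active.
Activator PurA is present, so *dulT* is transcribed.
So DulT is produced and active.
With repressor DulT bound, *haxA* is not transcribed.
So HaxA is not produced.
With no repressor bound, *gorF* is transcribed.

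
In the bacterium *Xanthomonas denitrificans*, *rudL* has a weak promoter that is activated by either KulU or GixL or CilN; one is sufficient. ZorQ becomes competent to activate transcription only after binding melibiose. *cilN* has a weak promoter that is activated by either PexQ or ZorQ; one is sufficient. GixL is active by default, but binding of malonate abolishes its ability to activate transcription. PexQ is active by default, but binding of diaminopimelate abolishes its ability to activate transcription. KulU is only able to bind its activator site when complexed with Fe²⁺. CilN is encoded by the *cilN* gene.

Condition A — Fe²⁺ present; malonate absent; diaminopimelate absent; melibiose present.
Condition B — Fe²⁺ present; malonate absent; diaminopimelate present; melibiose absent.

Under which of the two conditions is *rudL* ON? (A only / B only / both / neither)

both

Condition A:
Fe²⁺ is present, so KulU is active.
Malonate is absent, so GixL is active.
Diaminopimelate is absent, so PexQ is active.
Melibiose is present, so ZorQ is active.
Activator PexQ is present, so *cilN* is transcribed.
So CilN is produced and active.
Activator KulU is present, so *rudL* is transcribed.
→ *rudL* is ON in A.
Condition B:
Fe²⁺ is present, so KulU is active.
Malonate is absent, so GixL is active.
Diaminopimelate is present, so PexQ is inactive.
Melibiose is absent, so ZorQ is inactive.
No activator is available at the *cilN* promoter, so *cilN* is not transcribed.
So CilN is not produced.
Activator KulU is present, so *rudL* is transcribed.
→ *rudL* is ON in B.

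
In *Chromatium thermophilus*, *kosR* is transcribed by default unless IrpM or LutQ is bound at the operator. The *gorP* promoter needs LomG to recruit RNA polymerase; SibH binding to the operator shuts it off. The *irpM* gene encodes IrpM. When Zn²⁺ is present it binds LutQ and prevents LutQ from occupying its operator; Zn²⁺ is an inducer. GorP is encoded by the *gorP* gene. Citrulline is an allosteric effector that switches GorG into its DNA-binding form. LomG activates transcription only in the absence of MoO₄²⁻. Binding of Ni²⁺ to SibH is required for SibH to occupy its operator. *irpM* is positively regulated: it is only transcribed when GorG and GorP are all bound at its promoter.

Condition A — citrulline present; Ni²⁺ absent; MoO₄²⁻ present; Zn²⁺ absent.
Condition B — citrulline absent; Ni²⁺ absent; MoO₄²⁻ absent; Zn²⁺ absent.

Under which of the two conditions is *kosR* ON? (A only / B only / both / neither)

neither

Condition A:
Citrulline is present, so GorG is active.
Ni²⁺ is absent, so SibH is inactive.
MoO₄²⁻ is present, so LomG is inactive.
Required activator LomG is absent, so *gorP* is not transcribed.
So GorP is not produced.
Required activator GorP is absent, so *irpM* is not transcribed.
So IrpM is not produced.
Zn²⁺ is absent, so LutQ is active.
With repressor LutQ bound, *kosR* is not transcribed.
→ *kosR* is OFF in A.
Condition B:
Citrulline is absent, so GorG is inactive.
Ni²⁺ is absent, so SibH is inactive.
MoO₄²⁻ is absent, so LomG is active.
No repressor is bound and LomG is active, so *gorP* is transcribed.
So GorP is produced and active.
Required activator GorG is absent, so *irpM* is not transcribed.
So IrpM is not produced.
Zn²⁺ is absent, so LutQ is active.
With repressor LutQ bound, *kosR* is not transcribed.
→ *kosR* is OFF in B.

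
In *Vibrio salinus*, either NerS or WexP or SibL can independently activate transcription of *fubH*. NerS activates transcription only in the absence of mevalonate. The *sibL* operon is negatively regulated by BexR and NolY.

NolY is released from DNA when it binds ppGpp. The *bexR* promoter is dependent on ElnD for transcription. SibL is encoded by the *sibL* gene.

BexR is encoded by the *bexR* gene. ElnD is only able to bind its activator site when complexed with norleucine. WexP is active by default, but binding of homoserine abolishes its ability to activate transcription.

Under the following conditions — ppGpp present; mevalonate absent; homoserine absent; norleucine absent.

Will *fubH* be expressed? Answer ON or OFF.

Mevalonate is absent, so NerS is active.
Homoserine is absent, so WexP is active.
Norleucine is absent, so ElnD is inactive.
Required activator ElnD is absent, so *bexR* is not transcribed.
So BexR is not produced.
ppGpp is present, so NolY is inactive.
With no repressor bound, *sibL* is transcribed.
So SibL is produced and active.
Activator NerS is present, so *fubH* is transcribed.

ON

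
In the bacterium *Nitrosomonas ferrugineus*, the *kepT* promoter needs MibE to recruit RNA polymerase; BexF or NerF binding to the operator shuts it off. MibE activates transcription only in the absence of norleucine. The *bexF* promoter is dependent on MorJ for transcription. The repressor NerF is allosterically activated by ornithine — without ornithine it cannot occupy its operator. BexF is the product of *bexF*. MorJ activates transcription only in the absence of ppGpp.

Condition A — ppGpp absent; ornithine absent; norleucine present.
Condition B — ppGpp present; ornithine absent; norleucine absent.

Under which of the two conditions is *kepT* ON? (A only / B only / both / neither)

Condition A:
ppGpp is absent, so MorJ is active.
No repressor is bound and MorJ is active, so *bexF* is transcribed.
So BexF is produced and active.
Ornithine is absent, so NerF is inactive.
Norleucine is present, so MibE is inactive.
With repressor BexF bound, *kepT* is not transcribed.
→ *kepT* is OFF in A.
Condition B:
ppGpp is present, so MorJ is inactive.
Required activator MorJ is absent, so *bexF* is not transcribed.
So BexF is not produced.
Ornithine is absent, so NerF is inactive.
Norleucine is absent, so MibE is active.
No repressor is bound and MibE is active, so *kepT* is transcribed.
→ *kepT* is ON in B.

B only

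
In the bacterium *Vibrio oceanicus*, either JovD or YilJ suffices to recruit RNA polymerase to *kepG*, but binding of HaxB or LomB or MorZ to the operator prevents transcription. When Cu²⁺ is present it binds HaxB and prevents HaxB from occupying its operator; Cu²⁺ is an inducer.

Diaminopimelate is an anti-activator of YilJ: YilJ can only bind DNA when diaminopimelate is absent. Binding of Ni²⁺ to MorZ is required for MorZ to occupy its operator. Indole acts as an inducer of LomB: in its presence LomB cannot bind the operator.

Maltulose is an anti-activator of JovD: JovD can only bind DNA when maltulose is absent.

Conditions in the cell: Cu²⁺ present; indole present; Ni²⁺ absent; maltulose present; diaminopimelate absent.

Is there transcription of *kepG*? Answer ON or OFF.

Maltulose is present, so JovD is inactive.
Cu²⁺ is present, so HaxB is inactive.
Indole is present, so LomB is inactive.
Diaminopimelate is absent, so YilJ is active.
Ni²⁺ is absent, so MorZ is inactive.
Activator YilJ is present, so *kepG* is transcribed.

ON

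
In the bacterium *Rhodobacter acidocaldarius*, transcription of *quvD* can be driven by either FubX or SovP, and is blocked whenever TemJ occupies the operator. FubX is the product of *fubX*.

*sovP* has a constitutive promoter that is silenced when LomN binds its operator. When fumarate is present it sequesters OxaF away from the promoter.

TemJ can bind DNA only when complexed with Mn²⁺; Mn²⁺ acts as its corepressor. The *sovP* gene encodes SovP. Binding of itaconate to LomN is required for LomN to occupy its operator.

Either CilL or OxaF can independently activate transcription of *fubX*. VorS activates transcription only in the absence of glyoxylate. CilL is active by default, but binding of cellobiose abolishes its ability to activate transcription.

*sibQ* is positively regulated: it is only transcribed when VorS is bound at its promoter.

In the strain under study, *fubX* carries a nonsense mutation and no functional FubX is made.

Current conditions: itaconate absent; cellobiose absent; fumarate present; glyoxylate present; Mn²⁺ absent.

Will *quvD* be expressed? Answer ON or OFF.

ON

Mn²⁺ is absent, so TemJ is inactive.
FubX is non-functional in this strain, so it has no effect.
Itaconate is absent, so LomN is inactive.
With no repressor bound, *sovP* is transcribed.
So SovP is produced and active.
Activator SovP is present, so *quvD* is transcribed.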